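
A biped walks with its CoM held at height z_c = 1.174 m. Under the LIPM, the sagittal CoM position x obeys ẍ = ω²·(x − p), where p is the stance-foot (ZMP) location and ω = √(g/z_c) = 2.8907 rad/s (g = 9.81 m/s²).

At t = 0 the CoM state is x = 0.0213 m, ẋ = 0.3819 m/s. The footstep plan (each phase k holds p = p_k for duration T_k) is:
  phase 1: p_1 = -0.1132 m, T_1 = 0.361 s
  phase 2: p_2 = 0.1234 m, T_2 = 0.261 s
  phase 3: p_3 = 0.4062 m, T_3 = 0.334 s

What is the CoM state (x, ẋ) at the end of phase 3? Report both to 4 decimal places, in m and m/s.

phase 1: p=-0.1132, T=0.361, ωT=1.043543, cosh=1.595731, sinh=1.243527; start (x,ẋ)=(0.021300, 0.381900) → end (x,ẋ)=(0.265712, 1.092892)
phase 2: p=0.1234, T=0.261, ωT=0.754473, cosh=1.298374, sinh=0.828116; start (x,ẋ)=(0.265712, 1.092892) → end (x,ẋ)=(0.621262, 1.759655)
phase 3: p=0.4062, T=0.334, ωT=0.965494, cosh=1.503440, sinh=1.122644; start (x,ẋ)=(0.621262, 1.759655) → end (x,ẋ)=(1.412919, 3.343459)

x = 1.4129, ẋ = 3.3435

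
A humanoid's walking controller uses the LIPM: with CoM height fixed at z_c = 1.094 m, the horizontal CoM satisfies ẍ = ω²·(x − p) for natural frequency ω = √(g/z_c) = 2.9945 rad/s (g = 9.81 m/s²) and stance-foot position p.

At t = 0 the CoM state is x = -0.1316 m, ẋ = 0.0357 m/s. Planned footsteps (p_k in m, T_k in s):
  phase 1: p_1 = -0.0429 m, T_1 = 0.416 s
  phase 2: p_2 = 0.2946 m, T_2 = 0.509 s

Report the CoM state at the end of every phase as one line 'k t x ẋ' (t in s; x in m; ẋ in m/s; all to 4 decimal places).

phase 1: p=-0.0429, T=0.416, ωT=1.245712, cosh=1.881572, sinh=1.593836; start (x,ẋ)=(-0.131600, 0.035700) → end (x,ẋ)=(-0.190794, -0.356170)
phase 2: p=0.2946, T=0.509, ωT=1.524201, cosh=2.404633, sinh=2.186838; start (x,ẋ)=(-0.190794, -0.356170) → end (x,ẋ)=(-1.132700, -4.035054)

1 0.4160 -0.1908 -0.3562
2 0.9250 -1.1327 -4.0351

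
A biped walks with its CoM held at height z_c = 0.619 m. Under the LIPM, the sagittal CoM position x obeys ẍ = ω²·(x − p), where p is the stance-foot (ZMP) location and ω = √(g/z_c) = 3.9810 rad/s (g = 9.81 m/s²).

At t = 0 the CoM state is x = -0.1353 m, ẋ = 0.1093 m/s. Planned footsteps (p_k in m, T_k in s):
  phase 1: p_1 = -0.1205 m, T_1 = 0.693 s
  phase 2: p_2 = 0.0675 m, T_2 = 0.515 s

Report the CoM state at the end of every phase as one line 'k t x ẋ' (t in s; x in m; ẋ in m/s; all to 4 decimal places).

phase 1: p=-0.1205, T=0.693, ωT=2.758833, cosh=7.922390, sinh=7.859025; start (x,ẋ)=(-0.135300, 0.109300) → end (x,ẋ)=(-0.021979, 0.402873)
phase 2: p=0.0675, T=0.515, ωT=2.050215, cosh=3.949139, sinh=3.820432; start (x,ẋ)=(-0.021979, 0.402873) → end (x,ẋ)=(0.100760, 0.230109)

1 0.6930 -0.0220 0.4029
2 1.2080 0.1008 0.2301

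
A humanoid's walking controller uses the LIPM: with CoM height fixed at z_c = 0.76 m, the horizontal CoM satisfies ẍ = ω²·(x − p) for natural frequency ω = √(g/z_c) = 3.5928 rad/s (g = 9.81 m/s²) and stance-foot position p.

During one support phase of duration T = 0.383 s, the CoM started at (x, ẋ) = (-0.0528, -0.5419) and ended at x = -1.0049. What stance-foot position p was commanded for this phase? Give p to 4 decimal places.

p = 0.5554

ωT = 3.5928·0.383 = 1.376042; cosh(ωT) = 2.105889, sinh(ωT) = 1.853313
x(T) = p + (x₀−p)·cosh(ωT) + (ẋ₀/ω)·sinh(ωT) ⇒ p·(1 − cosh) = x(T) − x₀·cosh − (ẋ₀/ω)·sinh
numerator   = -1.0049 − (-0.0528)·2.105889 − (-0.5419/3.5928)·1.853313 = -0.614175
denominator = 1 − 2.105889 = -1.105889
p = -0.614175 / -1.105889 = 0.5554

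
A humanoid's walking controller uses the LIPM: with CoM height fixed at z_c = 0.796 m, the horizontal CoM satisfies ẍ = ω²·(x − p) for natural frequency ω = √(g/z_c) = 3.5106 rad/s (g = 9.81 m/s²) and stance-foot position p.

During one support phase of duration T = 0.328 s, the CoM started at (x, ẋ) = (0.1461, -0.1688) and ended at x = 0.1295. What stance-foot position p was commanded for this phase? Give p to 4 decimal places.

p = 0.0760

ωT = 3.5106·0.328 = 1.151477; cosh(ωT) = 1.739515, sinh(ωT) = 1.423345
x(T) = p + (x₀−p)·cosh(ωT) + (ẋ₀/ω)·sinh(ωT) ⇒ p·(1 − cosh) = x(T) − x₀·cosh − (ẋ₀/ω)·sinh
numerator   = 0.1295 − (0.1461)·1.739515 − (-0.1688/3.5106)·1.423345 = -0.056204
denominator = 1 − 1.739515 = -0.739515
p = -0.056204 / -0.739515 = 0.0760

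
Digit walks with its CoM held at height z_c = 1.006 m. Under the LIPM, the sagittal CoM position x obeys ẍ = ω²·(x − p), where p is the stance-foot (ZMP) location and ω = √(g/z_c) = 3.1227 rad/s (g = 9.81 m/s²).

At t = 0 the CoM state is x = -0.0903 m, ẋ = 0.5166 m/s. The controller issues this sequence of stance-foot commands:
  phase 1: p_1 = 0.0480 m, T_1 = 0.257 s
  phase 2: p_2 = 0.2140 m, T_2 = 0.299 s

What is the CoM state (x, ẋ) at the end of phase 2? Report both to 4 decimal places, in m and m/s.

x = 0.0205, ẋ = -0.2334

phase 1: p=0.0480, T=0.257, ωT=0.802534, cosh=1.339690, sinh=0.891498; start (x,ẋ)=(-0.090300, 0.516600) → end (x,ẋ)=(0.010205, 0.307073)
phase 2: p=0.2140, T=0.299, ωT=0.933687, cosh=1.468487, sinh=1.075385; start (x,ẋ)=(0.010205, 0.307073) → end (x,ẋ)=(0.020478, -0.233433)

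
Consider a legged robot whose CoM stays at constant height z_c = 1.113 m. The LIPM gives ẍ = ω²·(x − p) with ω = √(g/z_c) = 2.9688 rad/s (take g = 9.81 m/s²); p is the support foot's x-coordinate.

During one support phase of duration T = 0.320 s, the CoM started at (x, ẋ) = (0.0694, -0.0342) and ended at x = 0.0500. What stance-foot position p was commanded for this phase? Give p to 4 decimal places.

ωT = 2.9688·0.320 = 0.950016; cosh(ωT) = 1.486243, sinh(ωT) = 1.099508
x(T) = p + (x₀−p)·cosh(ωT) + (ẋ₀/ω)·sinh(ωT) ⇒ p·(1 − cosh) = x(T) − x₀·cosh − (ẋ₀/ω)·sinh
numerator   = 0.0500 − (0.0694)·1.486243 − (-0.0342/2.9688)·1.099508 = -0.040479
denominator = 1 − 1.486243 = -0.486243
p = -0.040479 / -0.486243 = 0.0832

p = 0.0832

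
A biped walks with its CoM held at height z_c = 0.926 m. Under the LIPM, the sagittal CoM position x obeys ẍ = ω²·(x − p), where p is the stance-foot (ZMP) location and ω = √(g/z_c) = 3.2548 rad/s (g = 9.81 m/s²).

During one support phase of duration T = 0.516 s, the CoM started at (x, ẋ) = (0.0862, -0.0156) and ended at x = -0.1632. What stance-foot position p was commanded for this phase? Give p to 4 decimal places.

p = 0.2197

ωT = 3.2548·0.516 = 1.679477; cosh(ωT) = 2.774610, sinh(ωT) = 2.588139
x(T) = p + (x₀−p)·cosh(ωT) + (ẋ₀/ω)·sinh(ωT) ⇒ p·(1 − cosh) = x(T) − x₀·cosh − (ẋ₀/ω)·sinh
numerator   = -0.1632 − (0.0862)·2.774610 − (-0.0156/3.2548)·2.588139 = -0.389967
denominator = 1 − 2.774610 = -1.774610
p = -0.389967 / -1.774610 = 0.2197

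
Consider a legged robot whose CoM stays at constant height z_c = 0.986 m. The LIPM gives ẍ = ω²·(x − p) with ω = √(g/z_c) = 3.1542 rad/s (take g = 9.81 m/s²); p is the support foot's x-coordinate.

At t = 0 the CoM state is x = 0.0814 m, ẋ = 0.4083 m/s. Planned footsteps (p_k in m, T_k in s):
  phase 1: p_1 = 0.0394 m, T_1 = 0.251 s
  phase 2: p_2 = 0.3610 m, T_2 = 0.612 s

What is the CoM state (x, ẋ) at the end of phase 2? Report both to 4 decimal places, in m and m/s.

x = 0.5306, ẋ = 0.7001

phase 1: p=0.0394, T=0.251, ωT=0.791704, cosh=1.330113, sinh=0.877041; start (x,ẋ)=(0.081400, 0.408300) → end (x,ẋ)=(0.208795, 0.659273)
phase 2: p=0.3610, T=0.612, ωT=1.930370, cosh=3.518579, sinh=3.373484; start (x,ẋ)=(0.208795, 0.659273) → end (x,ẋ)=(0.530560, 0.700139)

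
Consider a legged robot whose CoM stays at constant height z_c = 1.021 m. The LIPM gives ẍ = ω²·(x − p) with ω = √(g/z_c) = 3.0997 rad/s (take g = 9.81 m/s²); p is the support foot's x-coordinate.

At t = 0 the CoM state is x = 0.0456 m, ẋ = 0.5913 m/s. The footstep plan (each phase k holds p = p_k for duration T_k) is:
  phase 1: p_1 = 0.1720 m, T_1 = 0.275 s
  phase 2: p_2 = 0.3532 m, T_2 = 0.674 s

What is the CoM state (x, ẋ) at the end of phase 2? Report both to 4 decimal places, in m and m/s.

phase 1: p=0.1720, T=0.275, ωT=0.852418, cosh=1.385846, sinh=0.959463; start (x,ẋ)=(0.045600, 0.591300) → end (x,ẋ)=(0.179857, 0.443531)
phase 2: p=0.3532, T=0.674, ωT=2.089198, cosh=4.101109, sinh=3.977323; start (x,ẋ)=(0.179857, 0.443531) → end (x,ẋ)=(0.211409, -0.318095)

x = 0.2114, ẋ = -0.3181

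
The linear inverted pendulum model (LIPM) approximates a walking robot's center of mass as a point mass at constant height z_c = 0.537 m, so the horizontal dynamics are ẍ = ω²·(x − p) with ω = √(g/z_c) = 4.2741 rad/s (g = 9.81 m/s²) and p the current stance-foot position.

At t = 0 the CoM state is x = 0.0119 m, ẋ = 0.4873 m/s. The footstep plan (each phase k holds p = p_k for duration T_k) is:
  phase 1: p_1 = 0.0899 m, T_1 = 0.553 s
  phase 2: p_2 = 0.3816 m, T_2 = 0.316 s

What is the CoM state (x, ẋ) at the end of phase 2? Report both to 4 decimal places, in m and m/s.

x = 0.5172, ẋ = 0.9227

phase 1: p=0.0899, T=0.553, ωT=2.363577, cosh=5.361495, sinh=5.267412; start (x,ẋ)=(0.011900, 0.487300) → end (x,ẋ)=(0.272253, 0.856608)
phase 2: p=0.3816, T=0.316, ωT=1.350616, cosh=2.059441, sinh=1.800360; start (x,ẋ)=(0.272253, 0.856608) → end (x,ẋ)=(0.517232, 0.922718)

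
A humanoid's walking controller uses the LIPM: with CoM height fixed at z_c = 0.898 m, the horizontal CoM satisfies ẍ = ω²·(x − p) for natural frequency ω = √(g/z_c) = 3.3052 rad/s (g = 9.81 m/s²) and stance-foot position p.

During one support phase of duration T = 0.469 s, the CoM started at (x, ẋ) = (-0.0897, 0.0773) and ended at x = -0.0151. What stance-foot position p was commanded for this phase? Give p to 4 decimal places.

p = -0.1047

ωT = 3.3052·0.469 = 1.550139; cosh(ωT) = 2.462171, sinh(ωT) = 2.249953
x(T) = p + (x₀−p)·cosh(ωT) + (ẋ₀/ω)·sinh(ωT) ⇒ p·(1 − cosh) = x(T) − x₀·cosh − (ẋ₀/ω)·sinh
numerator   = -0.0151 − (-0.0897)·2.462171 − (0.0773/3.3052)·2.249953 = 0.153136
denominator = 1 − 2.462171 = -1.462171
p = 0.153136 / -1.462171 = -0.1047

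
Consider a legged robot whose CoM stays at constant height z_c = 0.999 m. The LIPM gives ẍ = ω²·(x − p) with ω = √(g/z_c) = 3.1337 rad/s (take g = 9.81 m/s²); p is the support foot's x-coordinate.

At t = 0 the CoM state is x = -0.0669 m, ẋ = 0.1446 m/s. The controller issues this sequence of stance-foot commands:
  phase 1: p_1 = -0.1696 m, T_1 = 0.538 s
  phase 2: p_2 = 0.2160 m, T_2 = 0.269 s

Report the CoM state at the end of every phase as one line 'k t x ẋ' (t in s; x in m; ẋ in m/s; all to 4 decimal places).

phase 1: p=-0.1696, T=0.538, ωT=1.685931, cosh=2.791372, sinh=2.606100; start (x,ẋ)=(-0.066900, 0.144600) → end (x,ẋ)=(0.237329, 1.242356)
phase 2: p=0.2160, T=0.269, ωT=0.842965, cosh=1.376839, sinh=0.946407; start (x,ẋ)=(0.237329, 1.242356) → end (x,ẋ)=(0.620569, 1.773780)

1 0.5380 0.2373 1.2424
2 0.8070 0.6206 1.7738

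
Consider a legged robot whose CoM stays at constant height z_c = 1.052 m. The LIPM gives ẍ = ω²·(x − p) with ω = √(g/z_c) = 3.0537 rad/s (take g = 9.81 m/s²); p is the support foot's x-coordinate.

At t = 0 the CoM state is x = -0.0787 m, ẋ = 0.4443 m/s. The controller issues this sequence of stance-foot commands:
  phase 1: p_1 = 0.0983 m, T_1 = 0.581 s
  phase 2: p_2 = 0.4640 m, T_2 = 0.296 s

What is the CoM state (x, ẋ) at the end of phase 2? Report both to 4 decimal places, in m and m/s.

phase 1: p=0.0983, T=0.581, ωT=1.774200, cosh=3.032590, sinh=2.862971; start (x,ẋ)=(-0.078700, 0.444300) → end (x,ẋ)=(-0.021919, -0.200070)
phase 2: p=0.4640, T=0.296, ωT=0.903895, cosh=1.437096, sinh=1.032107; start (x,ẋ)=(-0.021919, -0.200070) → end (x,ẋ)=(-0.301932, -1.819011)

x = -0.3019, ẋ = -1.8190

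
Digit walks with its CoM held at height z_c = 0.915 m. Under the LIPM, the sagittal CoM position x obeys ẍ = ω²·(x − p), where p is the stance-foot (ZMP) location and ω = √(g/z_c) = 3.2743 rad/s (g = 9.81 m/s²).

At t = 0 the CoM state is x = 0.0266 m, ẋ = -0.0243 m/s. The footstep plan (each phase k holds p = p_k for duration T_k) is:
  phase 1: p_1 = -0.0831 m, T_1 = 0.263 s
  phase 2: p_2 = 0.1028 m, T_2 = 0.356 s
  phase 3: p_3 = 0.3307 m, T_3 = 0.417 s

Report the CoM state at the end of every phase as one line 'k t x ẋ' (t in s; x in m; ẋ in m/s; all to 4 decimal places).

1 0.2630 0.0626 0.3151
2 0.6190 0.1715 0.3641
3 1.0360 0.2022 -0.1948

phase 1: p=-0.0831, T=0.263, ωT=0.861141, cosh=1.394269, sinh=0.971589; start (x,ẋ)=(0.026600, -0.024300) → end (x,ẋ)=(0.062641, 0.315105)
phase 2: p=0.1028, T=0.356, ωT=1.165651, cosh=1.759865, sinh=1.448145; start (x,ẋ)=(0.062641, 0.315105) → end (x,ẋ)=(0.171489, 0.364121)
phase 3: p=0.3307, T=0.417, ωT=1.365383, cosh=2.086253, sinh=1.830970; start (x,ẋ)=(0.171489, 0.364121) → end (x,ẋ)=(0.202159, -0.194847)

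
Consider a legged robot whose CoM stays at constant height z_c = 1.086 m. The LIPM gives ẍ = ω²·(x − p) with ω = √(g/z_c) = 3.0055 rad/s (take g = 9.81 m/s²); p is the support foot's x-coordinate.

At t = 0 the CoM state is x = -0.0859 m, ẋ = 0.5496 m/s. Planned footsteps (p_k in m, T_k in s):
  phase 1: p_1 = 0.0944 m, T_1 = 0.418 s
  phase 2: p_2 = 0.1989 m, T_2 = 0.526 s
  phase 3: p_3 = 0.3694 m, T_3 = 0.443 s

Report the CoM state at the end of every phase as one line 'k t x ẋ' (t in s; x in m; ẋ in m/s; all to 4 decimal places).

1 0.4180 0.0472 0.1689
2 0.9440 -0.0545 -0.6330
3 1.3870 -0.8601 -3.5259

phase 1: p=0.0944, T=0.418, ωT=1.256299, cosh=1.898552, sinh=1.613846; start (x,ẋ)=(-0.085900, 0.549600) → end (x,ẋ)=(0.047207, 0.168914)
phase 2: p=0.1989, T=0.526, ωT=1.580893, cosh=2.532542, sinh=2.326751; start (x,ẋ)=(0.047207, 0.168914) → end (x,ẋ)=(-0.054502, -0.633016)
phase 3: p=0.3694, T=0.443, ωT=1.331437, cosh=2.025288, sinh=1.761191; start (x,ẋ)=(-0.054502, -0.633016) → end (x,ẋ)=(-0.860065, -3.525865)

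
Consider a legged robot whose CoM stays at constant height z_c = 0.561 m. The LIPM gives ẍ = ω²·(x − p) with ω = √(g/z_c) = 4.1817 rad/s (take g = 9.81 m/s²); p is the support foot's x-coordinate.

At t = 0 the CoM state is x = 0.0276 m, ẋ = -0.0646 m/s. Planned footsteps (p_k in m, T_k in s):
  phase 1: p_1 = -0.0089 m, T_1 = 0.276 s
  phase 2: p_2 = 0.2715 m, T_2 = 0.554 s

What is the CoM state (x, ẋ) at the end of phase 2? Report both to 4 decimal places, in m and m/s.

phase 1: p=-0.0089, T=0.276, ωT=1.154149, cosh=1.743325, sinh=1.427999; start (x,ẋ)=(0.027600, -0.064600) → end (x,ẋ)=(0.032671, 0.105340)
phase 2: p=0.2715, T=0.554, ωT=2.316662, cosh=5.120182, sinh=5.021580; start (x,ẋ)=(0.032671, 0.105340) → end (x,ẋ)=(-0.824850, -4.475745)

x = -0.8248, ẋ = -4.4757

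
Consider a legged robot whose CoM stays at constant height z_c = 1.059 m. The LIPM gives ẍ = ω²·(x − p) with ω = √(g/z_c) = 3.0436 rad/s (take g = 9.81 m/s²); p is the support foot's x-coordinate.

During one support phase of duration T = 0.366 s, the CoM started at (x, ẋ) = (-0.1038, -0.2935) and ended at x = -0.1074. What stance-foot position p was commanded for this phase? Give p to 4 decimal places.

p = -0.2892

ωT = 3.0436·0.366 = 1.113958; cosh(ωT) = 1.687324, sinh(ωT) = 1.359067
x(T) = p + (x₀−p)·cosh(ωT) + (ẋ₀/ω)·sinh(ωT) ⇒ p·(1 − cosh) = x(T) − x₀·cosh − (ẋ₀/ω)·sinh
numerator   = -0.1074 − (-0.1038)·1.687324 − (-0.2935/3.0436)·1.359067 = 0.198802
denominator = 1 − 1.687324 = -0.687324
p = 0.198802 / -0.687324 = -0.2892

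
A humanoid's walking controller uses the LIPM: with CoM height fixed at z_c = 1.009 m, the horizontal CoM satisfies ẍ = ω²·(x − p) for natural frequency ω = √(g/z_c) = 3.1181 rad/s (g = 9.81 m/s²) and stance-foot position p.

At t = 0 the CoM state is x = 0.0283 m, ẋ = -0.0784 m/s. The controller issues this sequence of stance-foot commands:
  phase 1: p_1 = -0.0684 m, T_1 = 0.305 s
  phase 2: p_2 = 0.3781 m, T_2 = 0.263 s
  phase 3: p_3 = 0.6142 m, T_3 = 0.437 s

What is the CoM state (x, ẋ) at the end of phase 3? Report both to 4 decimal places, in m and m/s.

x = -1.0585, ẋ = -4.8867

phase 1: p=-0.0684, T=0.305, ωT=0.951021, cosh=1.487348, sinh=1.101002; start (x,ẋ)=(0.028300, -0.078400) → end (x,ẋ)=(0.047744, 0.215366)
phase 2: p=0.3781, T=0.263, ωT=0.820060, cosh=1.355521, sinh=0.915116; start (x,ẋ)=(0.047744, 0.215366) → end (x,ẋ)=(-0.006498, -0.650713)
phase 3: p=0.6142, T=0.437, ωT=1.362610, cosh=2.081183, sinh=1.825191; start (x,ẋ)=(-0.006498, -0.650713) → end (x,ẋ)=(-1.058484, -4.886728)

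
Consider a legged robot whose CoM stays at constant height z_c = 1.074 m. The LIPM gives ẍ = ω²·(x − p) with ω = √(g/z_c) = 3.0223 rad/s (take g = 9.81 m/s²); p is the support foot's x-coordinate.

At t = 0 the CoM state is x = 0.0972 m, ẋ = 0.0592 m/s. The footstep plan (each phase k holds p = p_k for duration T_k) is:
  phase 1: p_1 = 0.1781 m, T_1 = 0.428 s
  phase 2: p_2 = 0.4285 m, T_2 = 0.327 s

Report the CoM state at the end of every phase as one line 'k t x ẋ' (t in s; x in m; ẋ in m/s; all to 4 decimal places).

phase 1: p=0.1781, T=0.428, ωT=1.293544, cosh=1.959991, sinh=1.685694; start (x,ẋ)=(0.097200, 0.059200) → end (x,ẋ)=(0.052556, -0.296128)
phase 2: p=0.4285, T=0.327, ωT=0.988292, cosh=1.529427, sinh=1.157215; start (x,ẋ)=(0.052556, -0.296128) → end (x,ẋ)=(-0.259864, -1.767753)

1 0.4280 0.0526 -0.2961
2 0.7550 -0.2599 -1.7678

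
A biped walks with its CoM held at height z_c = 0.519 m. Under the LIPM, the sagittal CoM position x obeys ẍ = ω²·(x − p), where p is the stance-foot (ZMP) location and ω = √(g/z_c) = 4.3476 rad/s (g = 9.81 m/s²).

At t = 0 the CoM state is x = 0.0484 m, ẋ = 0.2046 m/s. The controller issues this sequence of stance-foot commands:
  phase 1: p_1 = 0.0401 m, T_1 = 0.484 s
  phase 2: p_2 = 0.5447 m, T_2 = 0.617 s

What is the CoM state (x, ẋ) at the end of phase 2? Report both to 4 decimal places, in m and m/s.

x = 0.1574, ẋ = -1.5324

phase 1: p=0.0401, T=0.484, ωT=2.104238, cosh=4.161397, sinh=4.039458; start (x,ẋ)=(0.048400, 0.204600) → end (x,ẋ)=(0.264738, 0.997186)
phase 2: p=0.5447, T=0.617, ωT=2.682469, cosh=7.344773, sinh=7.276379; start (x,ẋ)=(0.264738, 0.997186) → end (x,ẋ)=(0.157389, -1.532424)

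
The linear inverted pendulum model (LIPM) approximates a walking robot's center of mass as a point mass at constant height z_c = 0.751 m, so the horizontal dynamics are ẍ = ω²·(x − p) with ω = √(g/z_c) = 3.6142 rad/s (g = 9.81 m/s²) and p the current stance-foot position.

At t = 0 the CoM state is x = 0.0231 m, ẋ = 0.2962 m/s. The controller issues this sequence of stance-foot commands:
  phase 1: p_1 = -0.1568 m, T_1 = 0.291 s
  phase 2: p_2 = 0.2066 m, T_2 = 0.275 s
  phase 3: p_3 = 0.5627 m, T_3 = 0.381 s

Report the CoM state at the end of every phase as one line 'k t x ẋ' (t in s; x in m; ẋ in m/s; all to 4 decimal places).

1 0.2910 0.2351 1.2927
2 0.5660 0.6674 2.1057
3 0.9470 1.8643 5.1400

phase 1: p=-0.1568, T=0.291, ωT=1.051732, cosh=1.605969, sinh=1.256637; start (x,ẋ)=(0.023100, 0.296200) → end (x,ẋ)=(0.235101, 1.292746)
phase 2: p=0.2066, T=0.275, ωT=0.993905, cosh=1.535946, sinh=1.165818; start (x,ẋ)=(0.235101, 1.292746) → end (x,ẋ)=(0.667372, 2.105677)
phase 3: p=0.5627, T=0.381, ωT=1.377010, cosh=2.107684, sinh=1.855352; start (x,ẋ)=(0.667372, 2.105677) → end (x,ẋ)=(1.864265, 5.139989)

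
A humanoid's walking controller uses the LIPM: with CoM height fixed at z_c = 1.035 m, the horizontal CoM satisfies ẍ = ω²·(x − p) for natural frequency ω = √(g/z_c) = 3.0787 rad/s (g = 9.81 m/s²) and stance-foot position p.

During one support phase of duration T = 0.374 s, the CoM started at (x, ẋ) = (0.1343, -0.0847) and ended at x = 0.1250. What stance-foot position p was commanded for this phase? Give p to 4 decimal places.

p = 0.0939

ωT = 3.0787·0.374 = 1.151434; cosh(ωT) = 1.739454, sinh(ωT) = 1.423271
x(T) = p + (x₀−p)·cosh(ωT) + (ẋ₀/ω)·sinh(ωT) ⇒ p·(1 − cosh) = x(T) − x₀·cosh − (ẋ₀/ω)·sinh
numerator   = 0.1250 − (0.1343)·1.739454 − (-0.0847/3.0787)·1.423271 = -0.069452
denominator = 1 − 1.739454 = -0.739454
p = -0.069452 / -0.739454 = 0.0939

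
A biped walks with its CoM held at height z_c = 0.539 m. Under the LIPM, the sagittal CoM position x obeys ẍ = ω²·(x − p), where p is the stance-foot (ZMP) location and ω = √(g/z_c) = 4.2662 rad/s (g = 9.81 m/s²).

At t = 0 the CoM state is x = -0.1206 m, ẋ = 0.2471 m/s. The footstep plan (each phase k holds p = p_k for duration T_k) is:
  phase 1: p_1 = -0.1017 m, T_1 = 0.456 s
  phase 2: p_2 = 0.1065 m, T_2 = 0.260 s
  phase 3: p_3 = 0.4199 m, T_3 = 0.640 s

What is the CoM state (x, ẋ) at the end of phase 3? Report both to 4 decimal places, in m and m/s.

x = -0.4894, ẋ = -3.7721

phase 1: p=-0.1017, T=0.456, ωT=1.945387, cosh=3.569636, sinh=3.426704; start (x,ẋ)=(-0.120600, 0.247100) → end (x,ẋ)=(0.029310, 0.605758)
phase 2: p=0.1065, T=0.260, ωT=1.109212, cosh=1.680894, sinh=1.351075; start (x,ẋ)=(0.029310, 0.605758) → end (x,ẋ)=(0.168591, 0.573294)
phase 3: p=0.4199, T=0.640, ωT=2.730368, cosh=7.701863, sinh=7.636668; start (x,ẋ)=(0.168591, 0.573294) → end (x,ẋ)=(-0.489428, -3.772103)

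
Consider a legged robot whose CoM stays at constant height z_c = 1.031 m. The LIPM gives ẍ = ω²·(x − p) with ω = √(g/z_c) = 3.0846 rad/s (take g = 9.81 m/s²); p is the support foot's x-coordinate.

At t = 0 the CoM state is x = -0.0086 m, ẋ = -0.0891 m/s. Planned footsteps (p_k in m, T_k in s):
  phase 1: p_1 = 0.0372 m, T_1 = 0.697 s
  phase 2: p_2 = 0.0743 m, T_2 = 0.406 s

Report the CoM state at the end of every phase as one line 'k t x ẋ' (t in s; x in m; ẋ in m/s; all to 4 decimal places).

1 0.6970 -0.2844 -0.9858
2 1.1030 -1.1177 -3.6424

phase 1: p=0.0372, T=0.697, ωT=2.149966, cosh=4.350528, sinh=4.234040; start (x,ẋ)=(-0.008600, -0.089100) → end (x,ẋ)=(-0.284356, -0.985795)
phase 2: p=0.0743, T=0.406, ωT=1.252348, cosh=1.892190, sinh=1.606357; start (x,ẋ)=(-0.284356, -0.985795) → end (x,ẋ)=(-1.117715, -3.642441)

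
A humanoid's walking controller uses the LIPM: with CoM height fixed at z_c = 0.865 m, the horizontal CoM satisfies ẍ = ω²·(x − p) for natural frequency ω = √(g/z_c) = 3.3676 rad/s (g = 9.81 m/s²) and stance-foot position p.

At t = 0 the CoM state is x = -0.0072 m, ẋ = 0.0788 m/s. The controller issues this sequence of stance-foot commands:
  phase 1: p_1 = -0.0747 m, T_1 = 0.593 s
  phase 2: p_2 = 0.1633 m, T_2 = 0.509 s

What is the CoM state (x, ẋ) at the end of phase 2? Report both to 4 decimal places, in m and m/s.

x = 1.3406, ẋ = 4.1053

phase 1: p=-0.0747, T=0.593, ωT=1.996987, cosh=3.751284, sinh=3.615541; start (x,ẋ)=(-0.007200, 0.078800) → end (x,ẋ)=(0.263113, 1.117461)
phase 2: p=0.1633, T=0.509, ωT=1.714108, cosh=2.865924, sinh=2.685800; start (x,ẋ)=(0.263113, 1.117461) → end (x,ẋ)=(1.340578, 4.105339)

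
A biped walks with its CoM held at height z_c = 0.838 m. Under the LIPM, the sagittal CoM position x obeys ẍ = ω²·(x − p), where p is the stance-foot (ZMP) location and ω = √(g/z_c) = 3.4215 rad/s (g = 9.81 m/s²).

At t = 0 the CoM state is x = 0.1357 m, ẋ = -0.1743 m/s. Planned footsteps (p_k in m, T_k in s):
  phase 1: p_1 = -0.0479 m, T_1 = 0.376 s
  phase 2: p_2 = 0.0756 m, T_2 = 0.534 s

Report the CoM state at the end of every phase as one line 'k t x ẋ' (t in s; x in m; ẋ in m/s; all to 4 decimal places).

1 0.3760 0.2246 0.7107
2 0.9100 1.1795 3.8094

phase 1: p=-0.0479, T=0.376, ωT=1.286484, cosh=1.948138, sinh=1.671898; start (x,ẋ)=(0.135700, -0.174300) → end (x,ẋ)=(0.224607, 0.710705)
phase 2: p=0.0756, T=0.534, ωT=1.827081, cosh=3.188299, sinh=3.027417; start (x,ẋ)=(0.224607, 0.710705) → end (x,ẋ)=(1.179527, 3.809404)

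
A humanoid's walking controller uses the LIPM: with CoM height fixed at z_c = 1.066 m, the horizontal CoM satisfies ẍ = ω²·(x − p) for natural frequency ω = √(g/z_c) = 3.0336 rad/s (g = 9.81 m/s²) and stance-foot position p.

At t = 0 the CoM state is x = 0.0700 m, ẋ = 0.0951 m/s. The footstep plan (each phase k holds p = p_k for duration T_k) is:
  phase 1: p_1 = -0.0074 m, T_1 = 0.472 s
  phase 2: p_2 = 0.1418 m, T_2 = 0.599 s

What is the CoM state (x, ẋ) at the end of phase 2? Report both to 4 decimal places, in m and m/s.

phase 1: p=-0.0074, T=0.472, ωT=1.431859, cosh=2.212670, sinh=1.973806; start (x,ẋ)=(0.070000, 0.095100) → end (x,ẋ)=(0.225737, 0.673876)
phase 2: p=0.1418, T=0.599, ωT=1.817126, cosh=3.158320, sinh=2.995828; start (x,ẋ)=(0.225737, 0.673876) → end (x,ẋ)=(1.072386, 2.891149)

x = 1.0724, ẋ = 2.8911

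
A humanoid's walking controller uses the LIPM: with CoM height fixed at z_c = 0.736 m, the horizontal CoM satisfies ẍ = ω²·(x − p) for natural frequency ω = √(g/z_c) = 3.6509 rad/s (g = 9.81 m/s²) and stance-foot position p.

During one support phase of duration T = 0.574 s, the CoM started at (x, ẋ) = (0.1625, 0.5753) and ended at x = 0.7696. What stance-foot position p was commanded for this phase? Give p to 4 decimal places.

p = 0.1701

ωT = 3.6509·0.574 = 2.095617; cosh(ωT) = 4.126724, sinh(ωT) = 4.003729
x(T) = p + (x₀−p)·cosh(ωT) + (ẋ₀/ω)·sinh(ωT) ⇒ p·(1 − cosh) = x(T) − x₀·cosh − (ẋ₀/ω)·sinh
numerator   = 0.7696 − (0.1625)·4.126724 − (0.5753/3.6509)·4.003729 = -0.531891
denominator = 1 − 4.126724 = -3.126724
p = -0.531891 / -3.126724 = 0.1701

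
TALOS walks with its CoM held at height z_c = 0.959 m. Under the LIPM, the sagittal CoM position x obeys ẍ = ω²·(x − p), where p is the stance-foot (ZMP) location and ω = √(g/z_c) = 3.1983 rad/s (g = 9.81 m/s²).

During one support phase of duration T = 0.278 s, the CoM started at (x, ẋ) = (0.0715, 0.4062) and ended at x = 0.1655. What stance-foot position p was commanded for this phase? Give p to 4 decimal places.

p = 0.1530

ωT = 3.1983·0.278 = 0.889127; cosh(ωT) = 1.422010, sinh(ωT) = 1.010996
x(T) = p + (x₀−p)·cosh(ωT) + (ẋ₀/ω)·sinh(ωT) ⇒ p·(1 − cosh) = x(T) − x₀·cosh − (ẋ₀/ω)·sinh
numerator   = 0.1655 − (0.0715)·1.422010 − (0.4062/3.1983)·1.010996 = -0.064575
denominator = 1 − 1.422010 = -0.422010
p = -0.064575 / -0.422010 = 0.1530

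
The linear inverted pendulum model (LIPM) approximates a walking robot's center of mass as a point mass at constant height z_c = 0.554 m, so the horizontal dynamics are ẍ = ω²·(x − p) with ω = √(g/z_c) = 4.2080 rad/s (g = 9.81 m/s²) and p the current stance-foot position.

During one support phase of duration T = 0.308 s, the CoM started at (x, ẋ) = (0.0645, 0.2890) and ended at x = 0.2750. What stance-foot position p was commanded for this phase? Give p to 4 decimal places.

p = -0.0334

ωT = 4.2080·0.308 = 1.296064; cosh(ωT) = 1.964245, sinh(ωT) = 1.690638
x(T) = p + (x₀−p)·cosh(ωT) + (ẋ₀/ω)·sinh(ωT) ⇒ p·(1 − cosh) = x(T) − x₀·cosh − (ẋ₀/ω)·sinh
numerator   = 0.2750 − (0.0645)·1.964245 − (0.2890/4.2080)·1.690638 = 0.032195
denominator = 1 − 1.964245 = -0.964245
p = 0.032195 / -0.964245 = -0.0334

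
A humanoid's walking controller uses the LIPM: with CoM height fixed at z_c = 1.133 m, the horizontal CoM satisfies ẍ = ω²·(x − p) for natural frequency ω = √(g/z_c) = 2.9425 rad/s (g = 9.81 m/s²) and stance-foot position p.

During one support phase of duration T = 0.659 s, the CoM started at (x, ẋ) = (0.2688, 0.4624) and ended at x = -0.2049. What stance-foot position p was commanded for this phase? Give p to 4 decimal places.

ωT = 2.9425·0.659 = 1.939107; cosh(ωT) = 3.548188, sinh(ωT) = 3.404355
x(T) = p + (x₀−p)·cosh(ωT) + (ẋ₀/ω)·sinh(ωT) ⇒ p·(1 − cosh) = x(T) − x₀·cosh − (ẋ₀/ω)·sinh
numerator   = -0.2049 − (0.2688)·3.548188 − (0.4624/2.9425)·3.404355 = -1.693631
denominator = 1 − 3.548188 = -2.548188
p = -1.693631 / -2.548188 = 0.6646

p = 0.6646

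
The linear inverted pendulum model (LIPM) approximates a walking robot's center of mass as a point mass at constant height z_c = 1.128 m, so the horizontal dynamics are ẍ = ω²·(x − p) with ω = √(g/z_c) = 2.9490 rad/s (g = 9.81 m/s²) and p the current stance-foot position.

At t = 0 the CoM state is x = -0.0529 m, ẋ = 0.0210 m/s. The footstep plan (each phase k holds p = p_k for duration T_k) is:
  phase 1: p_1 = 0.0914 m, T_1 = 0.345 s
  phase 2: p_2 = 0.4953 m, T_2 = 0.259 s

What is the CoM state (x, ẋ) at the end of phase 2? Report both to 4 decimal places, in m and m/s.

x = -0.4522, ẋ = -2.1641

phase 1: p=0.0914, T=0.345, ωT=1.017405, cosh=1.563770, sinh=1.202238; start (x,ẋ)=(-0.052900, 0.021000) → end (x,ẋ)=(-0.125691, -0.478762)
phase 2: p=0.4953, T=0.259, ωT=0.763791, cosh=1.306147, sinh=0.840250; start (x,ẋ)=(-0.125691, -0.478762) → end (x,ẋ)=(-0.452218, -2.164086)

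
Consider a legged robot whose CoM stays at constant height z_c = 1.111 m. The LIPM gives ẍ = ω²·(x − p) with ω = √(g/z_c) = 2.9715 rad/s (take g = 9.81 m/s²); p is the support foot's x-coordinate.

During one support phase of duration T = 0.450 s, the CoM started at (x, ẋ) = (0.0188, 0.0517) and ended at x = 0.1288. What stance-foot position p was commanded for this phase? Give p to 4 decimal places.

p = -0.0576

ωT = 2.9715·0.450 = 1.337175; cosh(ωT) = 2.035428, sinh(ωT) = 1.772842
x(T) = p + (x₀−p)·cosh(ωT) + (ẋ₀/ω)·sinh(ωT) ⇒ p·(1 − cosh) = x(T) − x₀·cosh − (ẋ₀/ω)·sinh
numerator   = 0.1288 − (0.0188)·2.035428 − (0.0517/2.9715)·1.772842 = 0.059689
denominator = 1 − 2.035428 = -1.035428
p = 0.059689 / -1.035428 = -0.0576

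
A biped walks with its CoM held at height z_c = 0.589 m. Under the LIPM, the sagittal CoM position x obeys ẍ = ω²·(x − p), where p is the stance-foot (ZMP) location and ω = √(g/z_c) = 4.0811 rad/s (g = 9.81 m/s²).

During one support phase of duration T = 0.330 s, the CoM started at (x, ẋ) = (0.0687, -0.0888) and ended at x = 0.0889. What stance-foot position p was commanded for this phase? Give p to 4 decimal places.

p = 0.0125

ωT = 4.0811·0.330 = 1.346763; cosh(ωT) = 2.052520, sinh(ωT) = 1.792439
x(T) = p + (x₀−p)·cosh(ωT) + (ẋ₀/ω)·sinh(ωT) ⇒ p·(1 − cosh) = x(T) − x₀·cosh − (ẋ₀/ω)·sinh
numerator   = 0.0889 − (0.0687)·2.052520 − (-0.0888/4.0811)·1.792439 = -0.013107
denominator = 1 − 2.052520 = -1.052520
p = -0.013107 / -1.052520 = 0.0125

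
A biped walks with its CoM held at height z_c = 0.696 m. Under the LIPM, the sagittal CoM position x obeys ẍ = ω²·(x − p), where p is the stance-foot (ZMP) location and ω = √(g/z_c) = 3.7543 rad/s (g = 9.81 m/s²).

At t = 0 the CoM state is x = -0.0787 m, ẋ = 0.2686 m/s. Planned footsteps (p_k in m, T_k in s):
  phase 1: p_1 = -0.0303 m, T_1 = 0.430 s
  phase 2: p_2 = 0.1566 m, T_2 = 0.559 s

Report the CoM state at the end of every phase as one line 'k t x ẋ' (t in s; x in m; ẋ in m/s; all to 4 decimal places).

1 0.4300 0.0159 0.2631
2 0.9890 -0.1442 -1.0324

phase 1: p=-0.0303, T=0.430, ωT=1.614349, cosh=2.611818, sinh=2.412798; start (x,ẋ)=(-0.078700, 0.268600) → end (x,ẋ)=(0.015911, 0.263109)
phase 2: p=0.1566, T=0.559, ωT=2.098654, cosh=4.138902, sinh=4.016281; start (x,ẋ)=(0.015911, 0.263109) → end (x,ẋ)=(-0.144230, -1.032374)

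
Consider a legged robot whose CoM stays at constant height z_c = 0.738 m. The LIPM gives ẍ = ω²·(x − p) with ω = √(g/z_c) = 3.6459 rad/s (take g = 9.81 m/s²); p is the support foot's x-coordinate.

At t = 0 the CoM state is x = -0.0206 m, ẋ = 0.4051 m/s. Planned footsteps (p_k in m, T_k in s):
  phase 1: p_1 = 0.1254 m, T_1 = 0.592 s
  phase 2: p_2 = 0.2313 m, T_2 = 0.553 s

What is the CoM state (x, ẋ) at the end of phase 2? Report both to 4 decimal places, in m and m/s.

phase 1: p=0.1254, T=0.592, ωT=2.158373, cosh=4.386276, sinh=4.270763; start (x,ẋ)=(-0.020600, 0.405100) → end (x,ẋ)=(-0.040467, -0.496453)
phase 2: p=0.2313, T=0.553, ωT=2.016183, cosh=3.821383, sinh=3.688220; start (x,ẋ)=(-0.040467, -0.496453) → end (x,ẋ)=(-1.309442, -5.551556)

x = -1.3094, ẋ = -5.5516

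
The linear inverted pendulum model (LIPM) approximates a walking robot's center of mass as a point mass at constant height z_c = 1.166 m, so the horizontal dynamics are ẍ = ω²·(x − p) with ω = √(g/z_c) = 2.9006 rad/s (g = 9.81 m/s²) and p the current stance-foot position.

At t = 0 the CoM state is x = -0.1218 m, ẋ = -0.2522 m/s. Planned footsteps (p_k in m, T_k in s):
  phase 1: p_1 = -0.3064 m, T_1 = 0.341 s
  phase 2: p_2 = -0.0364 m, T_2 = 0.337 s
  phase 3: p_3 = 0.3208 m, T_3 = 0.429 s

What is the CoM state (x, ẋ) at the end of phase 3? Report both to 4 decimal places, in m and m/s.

phase 1: p=-0.3064, T=0.341, ωT=0.989105, cosh=1.530368, sinh=1.158458; start (x,ẋ)=(-0.121800, -0.252200) → end (x,ẋ)=(-0.124619, 0.234339)
phase 2: p=-0.0364, T=0.337, ωT=0.977502, cosh=1.517029, sinh=1.140780; start (x,ẋ)=(-0.124619, 0.234339) → end (x,ẋ)=(-0.078068, 0.063586)
phase 3: p=0.3208, T=0.429, ωT=1.244357, cosh=1.879415, sinh=1.591289; start (x,ẋ)=(-0.078068, 0.063586) → end (x,ẋ)=(-0.393955, -1.721547)

x = -0.3940, ẋ = -1.7215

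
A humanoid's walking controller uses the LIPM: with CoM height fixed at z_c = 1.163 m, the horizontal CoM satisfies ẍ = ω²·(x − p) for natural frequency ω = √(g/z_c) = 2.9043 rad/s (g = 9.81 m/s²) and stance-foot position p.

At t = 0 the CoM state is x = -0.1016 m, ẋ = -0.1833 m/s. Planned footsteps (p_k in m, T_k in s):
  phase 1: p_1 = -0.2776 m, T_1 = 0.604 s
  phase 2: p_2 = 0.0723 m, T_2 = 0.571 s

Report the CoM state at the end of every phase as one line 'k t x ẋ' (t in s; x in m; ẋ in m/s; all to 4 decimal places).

1 0.6040 0.0693 0.8872
2 1.1750 0.8370 2.3914

phase 1: p=-0.2776, T=0.604, ωT=1.754197, cosh=2.975926, sinh=2.802880; start (x,ẋ)=(-0.101600, -0.183300) → end (x,ẋ)=(0.069264, 0.887224)
phase 2: p=0.0723, T=0.571, ωT=1.658355, cosh=2.720560, sinh=2.530108; start (x,ẋ)=(0.069264, 0.887224) → end (x,ẋ)=(0.836954, 2.391437)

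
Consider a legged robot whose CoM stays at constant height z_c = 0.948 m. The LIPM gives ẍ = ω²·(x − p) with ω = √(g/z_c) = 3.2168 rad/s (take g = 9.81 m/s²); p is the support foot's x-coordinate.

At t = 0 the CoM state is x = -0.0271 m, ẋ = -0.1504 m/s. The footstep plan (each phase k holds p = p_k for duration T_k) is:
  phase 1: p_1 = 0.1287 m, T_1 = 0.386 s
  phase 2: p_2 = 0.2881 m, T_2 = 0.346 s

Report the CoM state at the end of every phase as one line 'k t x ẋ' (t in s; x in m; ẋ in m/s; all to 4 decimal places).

phase 1: p=0.1287, T=0.386, ωT=1.241685, cosh=1.875169, sinh=1.586272; start (x,ẋ)=(-0.027100, -0.150400) → end (x,ẋ)=(-0.237617, -1.077029)
phase 2: p=0.2881, T=0.346, ωT=1.113013, cosh=1.686041, sinh=1.357473; start (x,ẋ)=(-0.237617, -1.077029) → end (x,ẋ)=(-1.052781, -4.111572)

1 0.3860 -0.2376 -1.0770
2 0.7320 -1.0528 -4.1116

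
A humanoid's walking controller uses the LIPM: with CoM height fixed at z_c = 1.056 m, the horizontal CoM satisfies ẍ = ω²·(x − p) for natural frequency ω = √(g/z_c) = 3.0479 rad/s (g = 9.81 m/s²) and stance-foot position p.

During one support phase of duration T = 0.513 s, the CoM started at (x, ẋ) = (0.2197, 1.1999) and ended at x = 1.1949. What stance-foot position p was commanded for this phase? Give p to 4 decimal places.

ωT = 3.0479·0.513 = 1.563573; cosh(ωT) = 2.492620, sinh(ωT) = 2.283233
x(T) = p + (x₀−p)·cosh(ωT) + (ẋ₀/ω)·sinh(ωT) ⇒ p·(1 − cosh) = x(T) − x₀·cosh − (ẋ₀/ω)·sinh
numerator   = 1.1949 − (0.2197)·2.492620 − (1.1999/3.0479)·2.283233 = -0.251594
denominator = 1 − 2.492620 = -1.492620
p = -0.251594 / -1.492620 = 0.1686

p = 0.1686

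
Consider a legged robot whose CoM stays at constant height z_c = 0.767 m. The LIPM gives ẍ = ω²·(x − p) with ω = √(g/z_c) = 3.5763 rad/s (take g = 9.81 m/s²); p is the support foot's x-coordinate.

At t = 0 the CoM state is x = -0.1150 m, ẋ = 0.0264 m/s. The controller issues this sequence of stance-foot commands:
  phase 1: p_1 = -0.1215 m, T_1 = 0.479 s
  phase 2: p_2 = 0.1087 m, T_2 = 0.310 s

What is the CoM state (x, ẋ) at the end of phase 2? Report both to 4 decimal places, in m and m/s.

x = -0.1614, ẋ = -0.6943

phase 1: p=-0.1215, T=0.479, ωT=1.713048, cosh=2.863077, sinh=2.682761; start (x,ẋ)=(-0.115000, 0.026400) → end (x,ẋ)=(-0.083086, 0.137949)
phase 2: p=0.1087, T=0.310, ωT=1.108653, cosh=1.680139, sinh=1.350135; start (x,ẋ)=(-0.083086, 0.137949) → end (x,ẋ)=(-0.161448, -0.694264)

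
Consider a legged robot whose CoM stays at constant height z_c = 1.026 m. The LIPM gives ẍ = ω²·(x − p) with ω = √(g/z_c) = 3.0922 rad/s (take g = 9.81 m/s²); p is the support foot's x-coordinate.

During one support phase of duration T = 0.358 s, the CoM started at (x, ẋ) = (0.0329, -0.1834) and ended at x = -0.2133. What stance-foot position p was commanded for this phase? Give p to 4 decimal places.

ωT = 3.0922·0.358 = 1.107008; cosh(ωT) = 1.677919, sinh(ωT) = 1.347373
x(T) = p + (x₀−p)·cosh(ωT) + (ẋ₀/ω)·sinh(ωT) ⇒ p·(1 − cosh) = x(T) − x₀·cosh − (ẋ₀/ω)·sinh
numerator   = -0.2133 − (0.0329)·1.677919 − (-0.1834/3.0922)·1.347373 = -0.188590
denominator = 1 − 1.677919 = -0.677919
p = -0.188590 / -0.677919 = 0.2782

p = 0.2782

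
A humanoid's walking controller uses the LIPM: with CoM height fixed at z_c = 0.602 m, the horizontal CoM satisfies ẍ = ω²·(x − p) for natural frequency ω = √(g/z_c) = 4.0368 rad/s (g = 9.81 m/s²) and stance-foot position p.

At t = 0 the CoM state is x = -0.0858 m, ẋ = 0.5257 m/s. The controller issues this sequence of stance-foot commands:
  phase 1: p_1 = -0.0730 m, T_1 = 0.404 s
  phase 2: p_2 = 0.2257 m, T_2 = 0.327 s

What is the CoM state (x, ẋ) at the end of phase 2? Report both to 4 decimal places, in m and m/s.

x = 0.7458, ẋ = 2.4516

phase 1: p=-0.0730, T=0.404, ωT=1.630867, cosh=2.652031, sinh=2.456271; start (x,ẋ)=(-0.085800, 0.525700) → end (x,ẋ)=(0.212927, 1.267255)
phase 2: p=0.2257, T=0.327, ωT=1.320034, cosh=2.005337, sinh=1.738210; start (x,ẋ)=(0.212927, 1.267255) → end (x,ẋ)=(0.745754, 2.451644)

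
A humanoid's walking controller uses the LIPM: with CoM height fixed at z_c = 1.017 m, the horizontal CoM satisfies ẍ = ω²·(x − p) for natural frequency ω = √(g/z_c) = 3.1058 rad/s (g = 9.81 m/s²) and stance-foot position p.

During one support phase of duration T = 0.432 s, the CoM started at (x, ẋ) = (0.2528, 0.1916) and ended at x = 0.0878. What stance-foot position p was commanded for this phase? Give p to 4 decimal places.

ωT = 3.1058·0.432 = 1.341706; cosh(ωT) = 2.043481, sinh(ωT) = 1.782082
x(T) = p + (x₀−p)·cosh(ωT) + (ẋ₀/ω)·sinh(ωT) ⇒ p·(1 − cosh) = x(T) − x₀·cosh − (ẋ₀/ω)·sinh
numerator   = 0.0878 − (0.2528)·2.043481 − (0.1916/3.1058)·1.782082 = -0.538730
denominator = 1 − 2.043481 = -1.043481
p = -0.538730 / -1.043481 = 0.5163

p = 0.5163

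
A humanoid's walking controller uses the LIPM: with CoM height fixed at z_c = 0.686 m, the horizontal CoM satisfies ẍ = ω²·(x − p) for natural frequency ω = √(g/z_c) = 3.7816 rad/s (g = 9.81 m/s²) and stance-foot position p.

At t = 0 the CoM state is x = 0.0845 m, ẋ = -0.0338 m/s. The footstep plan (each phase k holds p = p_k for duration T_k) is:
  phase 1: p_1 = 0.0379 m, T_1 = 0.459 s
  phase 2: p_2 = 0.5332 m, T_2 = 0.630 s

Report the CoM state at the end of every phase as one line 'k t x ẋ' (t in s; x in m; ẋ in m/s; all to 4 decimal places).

1 0.4590 0.1496 0.3855
2 1.0890 -1.0144 -5.6829

phase 1: p=0.0379, T=0.459, ωT=1.735754, cosh=2.924737, sinh=2.748469; start (x,ẋ)=(0.084500, -0.033800) → end (x,ẋ)=(0.149627, 0.385486)
phase 2: p=0.5332, T=0.630, ωT=2.382408, cosh=5.461640, sinh=5.369312; start (x,ẋ)=(0.149627, 0.385486) → end (x,ẋ)=(-1.014405, -5.682909)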